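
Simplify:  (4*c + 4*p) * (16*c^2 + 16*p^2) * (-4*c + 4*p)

((4*p)+(4*c))((4*p)-(4*c)) = -16*c^2 + 16*p^2; continue pairing.

-256*c^4 + 256*p^4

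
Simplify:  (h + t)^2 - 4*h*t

(h - t)^2

Expand the square and combine the 4*h*t term.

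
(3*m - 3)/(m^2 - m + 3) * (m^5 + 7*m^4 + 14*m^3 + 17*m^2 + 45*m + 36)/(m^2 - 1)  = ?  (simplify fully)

Factor: 3*m - 3 = 3*(m - 1);  m^5 + 7*m^4 + 14*m^3 + 17*m^2 + 45*m + 36 = (m + 3)*(m^2 - m + 3)*(m + 1)*(m + 4);  m^2 - 1 = (m - 1)*(m + 1)
Cancel the common factors (m^2 - m + 3), (m + 1), (m - 1).

3*m^2 + 21*m + 36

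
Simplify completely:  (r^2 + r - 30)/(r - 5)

r + 6

Factor: r^2 + r - 30 = (r + 6)*(r - 5)
Cancel the common factor (r - 5).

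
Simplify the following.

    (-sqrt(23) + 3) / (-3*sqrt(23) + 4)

(-5*sqrt(23) + 57)/191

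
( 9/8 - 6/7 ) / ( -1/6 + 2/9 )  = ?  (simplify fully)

Numerator: 9/8 - 6/7 = 15/56
Denominator: -1/6 + 2/9 = 1/18
Divide: (15/56) · (18) = 135/28

135/28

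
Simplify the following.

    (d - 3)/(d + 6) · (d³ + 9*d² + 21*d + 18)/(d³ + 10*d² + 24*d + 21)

(d - 3)/(d + 7)

Factor: d³ + 9*d² + 21*d + 18 = (d² + 3*d + 3)·(d + 6);  d³ + 10*d² + 24*d + 21 = (d + 7)·(d² + 3*d + 3)
Cancel the common factors (d² + 3*d + 3), (d + 6).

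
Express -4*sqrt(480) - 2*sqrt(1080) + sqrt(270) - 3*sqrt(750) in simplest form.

-40*sqrt(30)

4*sqrt(480) = 16*sqrt(30); 2*sqrt(1080) = 12*sqrt(30); sqrt(270) = 3*sqrt(30); 3*sqrt(750) = 15*sqrt(30)
Combine: (-16 - 12 + 3 - 15)·sqrt(30) = -40*sqrt(30)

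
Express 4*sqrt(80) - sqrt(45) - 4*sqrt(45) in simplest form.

sqrt(5)

4*sqrt(80) = 16*sqrt(5); sqrt(45) = 3*sqrt(5); 4*sqrt(45) = 12*sqrt(5)
Combine: (16 - 3 - 12)·sqrt(5) = sqrt(5)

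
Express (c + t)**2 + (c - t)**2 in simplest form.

2*c**2 + 2*t**2

Write as f(c,t) + f(c,-t) and expand.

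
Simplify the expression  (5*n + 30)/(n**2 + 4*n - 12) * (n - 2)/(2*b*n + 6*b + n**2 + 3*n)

Factor: 5*n + 30 = 5*(n + 6);  n**2 + 4*n - 12 = (n - 2)*(n + 6);  2*b*n + 6*b + n**2 + 3*n = (2*b + n)*(n + 3)
Cancel the common factors (n - 2), (n + 6).

5/(2*b*n + 6*b + n**2 + 3*n)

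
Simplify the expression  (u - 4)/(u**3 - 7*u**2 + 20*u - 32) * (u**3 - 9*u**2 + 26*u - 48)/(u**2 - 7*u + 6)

1/(u - 1)

Factor: u**3 - 7*u**2 + 20*u - 32 = (u - 4)*(u**2 - 3*u + 8);  u**3 - 9*u**2 + 26*u - 48 = (u - 6)*(u**2 - 3*u + 8);  u**2 - 7*u + 6 = (u - 6)*(u - 1)
Cancel the common factors (u**2 - 3*u + 8), (u - 6), (u - 4).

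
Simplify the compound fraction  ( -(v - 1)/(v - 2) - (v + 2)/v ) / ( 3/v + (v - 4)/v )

Numerator: -(v - 1)/(v - 2) - (v + 2)/v = (-2*v**2 + v + 4)/(v**2 - 2*v)
Denominator: 3/v + (v - 4)/v = (v - 1)/v
Divide: ((-2*v**2 + v + 4)/(v**2 - 2*v)) · (v/(v - 1)) = (-2*v**2 + v + 4)/(v**2 - 3*v + 2)

(-2*v**2 + v + 4)/(v**2 - 3*v + 2)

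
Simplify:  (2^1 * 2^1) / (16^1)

2^(-2)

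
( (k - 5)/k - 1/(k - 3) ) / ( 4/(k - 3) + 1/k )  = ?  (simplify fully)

Numerator: (k - 5)/k - 1/(k - 3) = (k² - 9*k + 15)/(k² - 3*k)
Denominator: 4/(k - 3) + 1/k = (5*k - 3)/(k² - 3*k)
Divide: ((k² - 9*k + 15)/(k² - 3*k)) · ((k² - 3*k)/(5*k - 3)) = (k² - 9*k + 15)/(5*k - 3)

(k² - 9*k + 15)/(5*k - 3)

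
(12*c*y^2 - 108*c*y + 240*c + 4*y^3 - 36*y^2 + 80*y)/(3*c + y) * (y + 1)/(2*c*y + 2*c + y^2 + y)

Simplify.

Factor: 12*c*y^2 - 108*c*y + 240*c + 4*y^3 - 36*y^2 + 80*y = 4*(y - 5)*(y - 4)*(3*c + y);  2*c*y + 2*c + y^2 + y = (2*c + y)*(y + 1)
Cancel the common factors (y + 1), (3*c + y).

(4*y^2 - 36*y + 80)/(2*c + y)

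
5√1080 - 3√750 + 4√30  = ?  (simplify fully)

19*√30

5√1080 = 30*√30; 3√750 = 15*√30; 4√30 = 4*√30
Combine: (30 - 15 + 4)·√30 = 19*√30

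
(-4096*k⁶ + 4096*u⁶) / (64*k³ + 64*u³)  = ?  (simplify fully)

Factor (4*u)^6 - (4*k)^6 and cancel (64*k³ + 64*u³).

-64*k³ + 64*u³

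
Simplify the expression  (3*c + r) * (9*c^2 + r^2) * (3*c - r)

Pair the conjugate factors: ((3*c)+r)((3*c)-r) = 9*c^2 - r^2, then repeat with the next factor.

81*c^4 - r^4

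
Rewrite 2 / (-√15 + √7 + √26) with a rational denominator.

(-9*√15 - 2*√26 + 17*√7 + √2730)/101

Group as (√7 + √26) - √15; multiply by (√7 + √26) + √15, then rationalise the remaining surd.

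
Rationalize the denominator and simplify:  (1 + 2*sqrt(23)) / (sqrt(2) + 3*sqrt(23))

Multiply numerator and denominator by -sqrt(2) + 3*sqrt(23).
Denominator becomes 205; numerator becomes -2*sqrt(46) - sqrt(2) + 3*sqrt(23) + 138.

(-2*sqrt(46) - sqrt(2) + 3*sqrt(23) + 138)/205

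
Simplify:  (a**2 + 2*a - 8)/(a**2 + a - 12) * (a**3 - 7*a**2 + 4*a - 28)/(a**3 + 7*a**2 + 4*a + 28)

Factor: a**2 + 2*a - 8 = (a - 2)*(a + 4);  a**2 + a - 12 = (a + 4)*(a - 3);  a**3 - 7*a**2 + 4*a - 28 = (a**2 + 4)*(a - 7);  a**3 + 7*a**2 + 4*a + 28 = (a**2 + 4)*(a + 7)
Cancel the common factors (a**2 + 4), (a + 4).

(a**2 - 9*a + 14)/(a**2 + 4*a - 21)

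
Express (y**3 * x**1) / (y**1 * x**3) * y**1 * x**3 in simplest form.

x*y**3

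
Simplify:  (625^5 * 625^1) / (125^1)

5^21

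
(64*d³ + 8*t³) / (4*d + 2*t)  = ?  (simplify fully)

16*d² - 8*d*t + 4*t²

Factor as (a+b)(a^2-ab+b^2) with a=(2*t), b=(4*d).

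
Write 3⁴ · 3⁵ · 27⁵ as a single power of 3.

3^24

3⁴ = 3^4; 3⁵ = 3^5; 27⁵ = 3^15
Combine exponents: 3^24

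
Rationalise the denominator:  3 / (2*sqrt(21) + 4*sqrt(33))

Multiply numerator and denominator by -4*sqrt(33) + 2*sqrt(21).
Denominator becomes -444; numerator becomes -12*sqrt(33) + 6*sqrt(21).

(-sqrt(21) + 2*sqrt(33))/74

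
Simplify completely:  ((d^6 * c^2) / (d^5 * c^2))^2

Inside the bracket: d^1
Raise to the power 2: d^2

d^2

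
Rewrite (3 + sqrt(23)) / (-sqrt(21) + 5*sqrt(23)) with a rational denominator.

Multiply numerator and denominator by sqrt(21) + 5*sqrt(23).
Denominator becomes 554; numerator becomes 3*sqrt(21) + sqrt(483) + 15*sqrt(23) + 115.

(3*sqrt(21) + sqrt(483) + 15*sqrt(23) + 115)/554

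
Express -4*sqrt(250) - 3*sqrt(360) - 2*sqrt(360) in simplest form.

4*sqrt(250) = 20*sqrt(10); 3*sqrt(360) = 18*sqrt(10); 2*sqrt(360) = 12*sqrt(10)
Combine: (-20 - 18 - 12)·sqrt(10) = -50*sqrt(10)

-50*sqrt(10)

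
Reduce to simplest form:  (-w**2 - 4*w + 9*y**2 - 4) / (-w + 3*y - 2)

w + 3*y + 2

-w**2 - 4*w + 9*y**2 - 4 factors as (-w + 3*y - 2)*(w + 3*y + 2).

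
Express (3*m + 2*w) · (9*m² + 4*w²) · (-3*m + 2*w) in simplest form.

-81*m⁴ + 16*w⁴

((2*w)+(3*m))((2*w)-(3*m)) = -9*m² + 4*w²; continue pairing.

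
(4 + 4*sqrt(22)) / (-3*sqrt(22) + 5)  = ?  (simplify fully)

(-284 - 32*sqrt(22))/173

Multiply numerator and denominator by 5 + 3*sqrt(22).
Denominator becomes -173; numerator becomes 32*sqrt(22) + 284.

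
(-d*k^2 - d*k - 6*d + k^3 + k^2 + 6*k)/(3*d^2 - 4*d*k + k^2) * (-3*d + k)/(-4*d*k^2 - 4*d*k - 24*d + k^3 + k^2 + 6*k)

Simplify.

-1/(4*d - k)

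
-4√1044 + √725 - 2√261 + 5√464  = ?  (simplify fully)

-5*√29

4√1044 = 24*√29; √725 = 5*√29; 2√261 = 6*√29; 5√464 = 20*√29
Combine: (-24 + 5 - 6 + 20)·√29 = -5*√29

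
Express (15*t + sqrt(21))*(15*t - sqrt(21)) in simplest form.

225*t**2 - 21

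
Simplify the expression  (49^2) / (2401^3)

49^2 = 7^4; 2401^3 = 7^12
Combine exponents: 7^(-8)

7^(-8)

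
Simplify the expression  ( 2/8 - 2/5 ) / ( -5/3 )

9/100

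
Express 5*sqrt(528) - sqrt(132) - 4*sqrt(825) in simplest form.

5*sqrt(528) = 20*sqrt(33); sqrt(132) = 2*sqrt(33); 4*sqrt(825) = 20*sqrt(33)
Combine: (20 - 2 - 20)·sqrt(33) = -2*sqrt(33)

-2*sqrt(33)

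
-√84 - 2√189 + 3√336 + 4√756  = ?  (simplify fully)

√84 = 2*√21; 2√189 = 6*√21; 3√336 = 12*√21; 4√756 = 24*√21
Combine: (-2 - 6 + 12 + 24)·√21 = 28*√21

28*√21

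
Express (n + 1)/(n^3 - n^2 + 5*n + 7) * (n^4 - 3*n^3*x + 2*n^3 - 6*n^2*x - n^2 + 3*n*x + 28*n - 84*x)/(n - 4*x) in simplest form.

(-n^2 + 3*n*x - 4*n + 12*x)/(-n + 4*x)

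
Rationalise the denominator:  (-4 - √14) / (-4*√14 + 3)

(68 + 19*√14)/215

Multiply numerator and denominator by 3 + 4*√14.
Denominator becomes -215; numerator becomes -19*√14 - 68.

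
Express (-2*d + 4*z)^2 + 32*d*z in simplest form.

4*(d + 2*z)^2

After expansion: 4*d^2 + 16*d*z + 16*z^2 — a perfect-square trinomial.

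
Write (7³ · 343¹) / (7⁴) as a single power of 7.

7³ = 7^3; 343¹ = 7^3; 7⁴ = 7^4
Combine exponents: 7^2

7^2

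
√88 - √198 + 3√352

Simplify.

√88 = 2*√22; √198 = 3*√22; 3√352 = 12*√22
Combine: (2 - 3 + 12)·√22 = 11*√22

11*√22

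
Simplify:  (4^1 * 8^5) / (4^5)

2^7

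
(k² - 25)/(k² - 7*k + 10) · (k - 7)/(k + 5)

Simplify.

Factor: k² - 25 = (k - 5)·(k + 5);  k² - 7*k + 10 = (k - 2)·(k - 5)
Cancel the common factors (k - 5), (k + 5).

(k - 7)/(k - 2)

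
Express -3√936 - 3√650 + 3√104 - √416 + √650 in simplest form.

3√936 = 18*√26; 3√650 = 15*√26; 3√104 = 6*√26; √416 = 4*√26; √650 = 5*√26
Combine: (-18 - 15 + 6 - 4 + 5)·√26 = -26*√26

-26*√26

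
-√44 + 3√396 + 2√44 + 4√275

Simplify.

40*√11

√44 = 2*√11; 3√396 = 18*√11; 2√44 = 4*√11; 4√275 = 20*√11
Combine: (-2 + 18 + 4 + 20)·√11 = 40*√11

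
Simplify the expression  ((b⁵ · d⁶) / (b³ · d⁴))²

b⁴*d⁴

Inside the bracket: b² · d²
Raise to the power 2: b⁴ · d⁴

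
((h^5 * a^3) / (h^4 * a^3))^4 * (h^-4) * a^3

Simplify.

Inside the bracket: h^1
Raise to the power 4: h^4
Multiply by (h^-4) * a^3: add exponents.

a^3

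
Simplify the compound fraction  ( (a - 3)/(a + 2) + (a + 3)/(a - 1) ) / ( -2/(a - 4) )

Numerator: (a - 3)/(a + 2) + (a + 3)/(a - 1) = (2*a² + a + 9)/(a² + a - 2)
Denominator: -2/(a - 4) = -2/(a - 4)
Divide: ((2*a² + a + 9)/(a² + a - 2)) · (-a/2 + 2) = (-2*a³ + 7*a² - 5*a + 36)/(2*a² + 2*a - 4)

(-2*a³ + 7*a² - 5*a + 36)/(2*a² + 2*a - 4)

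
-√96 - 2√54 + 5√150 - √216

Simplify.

√96 = 4*√6; 2√54 = 6*√6; 5√150 = 25*√6; √216 = 6*√6
Combine: (-4 - 6 + 25 - 6)·√6 = 9*√6

9*√6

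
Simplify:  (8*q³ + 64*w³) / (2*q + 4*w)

Apply the sum-of-cubes factorisation and cancel (2*q + 4*w).

4*q² - 8*q*w + 16*w²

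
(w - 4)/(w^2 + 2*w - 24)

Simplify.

1/(w + 6)

Factor: w^2 + 2*w - 24 = (w + 6)*(w - 4)
Cancel the common factor (w - 4).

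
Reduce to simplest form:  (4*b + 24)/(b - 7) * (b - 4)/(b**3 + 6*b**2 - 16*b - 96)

Factor: 4*b + 24 = 4*(b + 6);  b**3 + 6*b**2 - 16*b - 96 = (b + 4)*(b + 6)*(b - 4)
Cancel the common factors (b - 4), (b + 6).

4/(b**2 - 3*b - 28)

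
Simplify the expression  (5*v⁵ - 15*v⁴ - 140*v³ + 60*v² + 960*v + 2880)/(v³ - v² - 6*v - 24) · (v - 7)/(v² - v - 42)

Factor: 5*v⁵ - 15*v⁴ - 140*v³ + 60*v² + 960*v + 2880 = 5·(v² + 3*v + 6)·(v + 4)·(v - 4)·(v - 6);  v³ - v² - 6*v - 24 = (v² + 3*v + 6)·(v - 4);  v² - v - 42 = (v + 6)·(v - 7)
Cancel the common factors (v² + 3*v + 6), (v - 7), (v - 4).

(5*v² - 10*v - 120)/(v + 6)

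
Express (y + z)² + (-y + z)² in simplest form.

2*y² + 2*z²

Only the even-power cross terms survive.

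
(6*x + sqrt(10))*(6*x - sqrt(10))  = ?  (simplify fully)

36*x**2 - 10

Difference of squares with P = 6*x, Q = sqrt(10).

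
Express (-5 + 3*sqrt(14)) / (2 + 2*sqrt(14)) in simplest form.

(-8*sqrt(14) + 47)/26

Multiply numerator and denominator by -2*sqrt(14) + 2.
Denominator becomes -52; numerator becomes -94 + 16*sqrt(14).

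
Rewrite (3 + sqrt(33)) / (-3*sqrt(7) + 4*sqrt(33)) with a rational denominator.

Multiply numerator and denominator by 3*sqrt(7) + 4*sqrt(33).
Denominator becomes 465; numerator becomes 9*sqrt(7) + 3*sqrt(231) + 12*sqrt(33) + 132.

(3*sqrt(7) + sqrt(231) + 4*sqrt(33) + 44)/155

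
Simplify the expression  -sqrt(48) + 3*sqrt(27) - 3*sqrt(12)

-sqrt(3)

sqrt(48) = 4*sqrt(3); 3*sqrt(27) = 9*sqrt(3); 3*sqrt(12) = 6*sqrt(3)
Combine: (-4 + 9 - 6)·sqrt(3) = -sqrt(3)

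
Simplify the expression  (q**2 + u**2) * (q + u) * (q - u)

(q+u)(q-u) = q**2 - u**2; continue pairing.

q**4 - u**4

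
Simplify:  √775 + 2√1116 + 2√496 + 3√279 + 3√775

49*√31

√775 = 5*√31; 2√1116 = 12*√31; 2√496 = 8*√31; 3√279 = 9*√31; 3√775 = 15*√31
Combine: (5 + 12 + 8 + 9 + 15)·√31 = 49*√31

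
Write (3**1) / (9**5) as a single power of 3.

3**(-9)

3**1 = 3**1; 9**5 = 3**10
Combine exponents: 3**(-9)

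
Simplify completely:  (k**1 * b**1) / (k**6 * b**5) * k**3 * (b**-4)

1/(b**8*k**2)

Quotient: (k**-5) * (b**-4)
Multiply by k**3 * (b**-4): add exponents.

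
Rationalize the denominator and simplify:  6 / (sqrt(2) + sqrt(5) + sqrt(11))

Group as (sqrt(2) + sqrt(5)) + sqrt(11); multiply by (sqrt(2) + sqrt(5)) - sqrt(11), then rationalise the remaining surd.

(-sqrt(110) - 2*sqrt(11) + 4*sqrt(5) + 7*sqrt(2))/2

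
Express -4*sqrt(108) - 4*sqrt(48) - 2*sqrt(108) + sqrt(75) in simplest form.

4*sqrt(108) = 24*sqrt(3); 4*sqrt(48) = 16*sqrt(3); 2*sqrt(108) = 12*sqrt(3); sqrt(75) = 5*sqrt(3)
Combine: (-24 - 16 - 12 + 5)·sqrt(3) = -47*sqrt(3)

-47*sqrt(3)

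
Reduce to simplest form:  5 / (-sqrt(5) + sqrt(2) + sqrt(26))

Group as (sqrt(2) + sqrt(26)) - sqrt(5); multiply by (sqrt(2) + sqrt(26)) + sqrt(5), then rationalise the remaining surd.

(-145*sqrt(2) - 20*sqrt(65) + 115*sqrt(5) + 95*sqrt(26))/321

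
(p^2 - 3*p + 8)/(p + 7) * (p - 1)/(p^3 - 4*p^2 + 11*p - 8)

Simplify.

1/(p + 7)

Factor: p^3 - 4*p^2 + 11*p - 8 = (p - 1)*(p^2 - 3*p + 8)
Cancel the common factors (p^2 - 3*p + 8), (p - 1).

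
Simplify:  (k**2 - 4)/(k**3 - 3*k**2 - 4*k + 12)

1/(k - 3)

Factor: k**2 - 4 = (k + 2)*(k - 2);  k**3 - 3*k**2 - 4*k + 12 = (k - 2)*(k - 3)*(k + 2)
Cancel the common factors (k + 2), (k - 2).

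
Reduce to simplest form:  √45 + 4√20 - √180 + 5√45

√45 = 3*√5; 4√20 = 8*√5; √180 = 6*√5; 5√45 = 15*√5
Combine: (3 + 8 - 6 + 15)·√5 = 20*√5

20*√5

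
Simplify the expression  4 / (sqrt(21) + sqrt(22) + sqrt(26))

(-16*sqrt(3003) + 68*sqrt(26) + 100*sqrt(22) + 108*sqrt(21))/1559

Group as (sqrt(22) + sqrt(26)) + sqrt(21); multiply by (sqrt(22) + sqrt(26)) - sqrt(21), then rationalise the remaining surd.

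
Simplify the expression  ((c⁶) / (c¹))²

c^10

Inside the bracket: c⁵
Raise to the power 2: c^10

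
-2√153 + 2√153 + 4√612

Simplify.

2√153 = 6*√17; 2√153 = 6*√17; 4√612 = 24*√17
Combine: (-6 + 6 + 24)·√17 = 24*√17

24*√17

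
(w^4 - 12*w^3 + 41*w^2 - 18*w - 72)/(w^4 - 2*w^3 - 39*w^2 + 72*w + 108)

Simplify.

Factor: w^4 - 12*w^3 + 41*w^2 - 18*w - 72 = (w + 1)*(w - 3)*(w - 6)*(w - 4);  w^4 - 2*w^3 - 39*w^2 + 72*w + 108 = (w - 3)*(w + 6)*(w - 6)*(w + 1)
Cancel the common factors (w + 1), (w - 6), (w - 3).

(w - 4)/(w + 6)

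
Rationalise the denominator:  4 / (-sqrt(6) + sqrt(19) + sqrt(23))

(-36*sqrt(6) + 2*sqrt(23) + 10*sqrt(19) + 2*sqrt(2622))/113

Group as (sqrt(19) + sqrt(23)) - sqrt(6); multiply by (sqrt(19) + sqrt(23)) + sqrt(6), then rationalise the remaining surd.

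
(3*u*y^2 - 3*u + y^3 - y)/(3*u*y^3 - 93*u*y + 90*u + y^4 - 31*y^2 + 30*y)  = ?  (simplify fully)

Factor: 3*u*y^2 - 3*u + y^3 - y = (3*u + y)*(y + 1)*(y - 1);  3*u*y^3 - 93*u*y + 90*u + y^4 - 31*y^2 + 30*y = (y - 5)*(y + 6)*(3*u + y)*(y - 1)
Cancel the common factors (y - 1), (3*u + y).

(y + 1)/(y^2 + y - 30)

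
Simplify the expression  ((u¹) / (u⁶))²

u^(-10)

Inside the bracket: (u^-5)
Raise to the power 2: (u^-10)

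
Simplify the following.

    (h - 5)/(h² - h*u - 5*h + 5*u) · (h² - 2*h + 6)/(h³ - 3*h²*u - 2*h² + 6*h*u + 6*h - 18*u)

1/(h² - 4*h*u + 3*u²)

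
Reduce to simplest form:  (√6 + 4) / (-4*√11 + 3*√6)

Multiply numerator and denominator by 3*√6 + 4*√11.
Denominator becomes -122; numerator becomes 18 + 12*√6 + 4*√66 + 16*√11.

(-8*√11 - 2*√66 - 6*√6 - 9)/61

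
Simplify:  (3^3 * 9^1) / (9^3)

3^(-1)

3^3 = 3^3; 9^1 = 3^2; 9^3 = 3^6
Combine exponents: 3^(-1)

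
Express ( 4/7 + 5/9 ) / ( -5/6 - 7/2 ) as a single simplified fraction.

-71/273

Numerator: 4/7 + 5/9 = 71/63
Denominator: -5/6 - 7/2 = -13/3
Divide: (71/63) · (-3/13) = -71/273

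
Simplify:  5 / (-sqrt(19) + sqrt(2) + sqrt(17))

(10*sqrt(17) + 85*sqrt(2) + 5*sqrt(646))/68

Group as (sqrt(2) + sqrt(17)) - sqrt(19); multiply by (sqrt(2) + sqrt(17)) + sqrt(19), then rationalise the remaining surd.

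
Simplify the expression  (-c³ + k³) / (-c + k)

c² + c*k + k²

Apply the difference-of-cubes factorisation and cancel (-c + k).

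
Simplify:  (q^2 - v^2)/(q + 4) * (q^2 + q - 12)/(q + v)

q^2 - q*v - 3*q + 3*v

Factor: q^2 - v^2 = (q - v)*(q + v);  q^2 + q - 12 = (q + 4)*(q - 3)
Cancel the common factors (q + v), (q + 4).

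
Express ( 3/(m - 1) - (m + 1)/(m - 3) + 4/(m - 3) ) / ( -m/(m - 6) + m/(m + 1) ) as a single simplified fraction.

Numerator: 3/(m - 1) - (m + 1)/(m - 3) + 4/(m - 3) = (-m + 4)/(m - 1)
Denominator: -m/(m - 6) + m/(m + 1) = -7*m/(m^2 - 5*m - 6)
Divide: ((-m + 4)/(m - 1)) · (-(m^2 - 5*m - 6)/(7*m)) = (m^3 - 9*m^2 + 14*m + 24)/(7*m^2 - 7*m)

(m^3 - 9*m^2 + 14*m + 24)/(7*m^2 - 7*m)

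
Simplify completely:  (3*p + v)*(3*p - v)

9*p^2 - v^2

Difference of squares with P = 3*p, Q = v.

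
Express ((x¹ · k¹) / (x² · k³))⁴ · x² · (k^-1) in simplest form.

1/(k⁹*x²)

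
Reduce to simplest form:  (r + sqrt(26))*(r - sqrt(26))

r**2 - 26

(r)**2 - (sqrt(26))**2 = r**2 - 26.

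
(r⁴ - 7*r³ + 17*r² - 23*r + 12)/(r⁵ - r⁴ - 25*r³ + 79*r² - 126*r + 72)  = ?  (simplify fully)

1/(r + 6)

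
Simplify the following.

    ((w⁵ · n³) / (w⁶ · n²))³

n³/w³

Inside the bracket: (w^-1) · n¹
Raise to the power 3: (w^-3) · n³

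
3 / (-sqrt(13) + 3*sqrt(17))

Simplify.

Multiply numerator and denominator by sqrt(13) + 3*sqrt(17).
Denominator becomes 140; numerator becomes 3*sqrt(13) + 9*sqrt(17).

(3*sqrt(13) + 9*sqrt(17))/140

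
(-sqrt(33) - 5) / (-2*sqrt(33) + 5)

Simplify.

(15*sqrt(33) + 91)/107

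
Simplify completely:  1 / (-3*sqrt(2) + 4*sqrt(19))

(3*sqrt(2) + 4*sqrt(19))/286

Multiply numerator and denominator by 3*sqrt(2) + 4*sqrt(19).
Denominator becomes 286; numerator becomes 3*sqrt(2) + 4*sqrt(19).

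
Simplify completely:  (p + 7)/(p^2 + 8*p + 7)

1/(p + 1)

Factor: p^2 + 8*p + 7 = (p + 7)*(p + 1)
Cancel the common factor (p + 7).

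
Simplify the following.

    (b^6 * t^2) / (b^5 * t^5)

Quotient: b^1 * (t^-3)

b/t^3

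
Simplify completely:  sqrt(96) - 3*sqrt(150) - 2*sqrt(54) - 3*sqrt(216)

sqrt(96) = 4*sqrt(6); 3*sqrt(150) = 15*sqrt(6); 2*sqrt(54) = 6*sqrt(6); 3*sqrt(216) = 18*sqrt(6)
Combine: (4 - 15 - 6 - 18)·sqrt(6) = -35*sqrt(6)

-35*sqrt(6)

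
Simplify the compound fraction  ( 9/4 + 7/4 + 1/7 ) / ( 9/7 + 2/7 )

Numerator: 9/4 + 7/4 + 1/7 = 29/7
Denominator: 9/7 + 2/7 = 11/7
Divide: (29/7) · (7/11) = 29/11

29/11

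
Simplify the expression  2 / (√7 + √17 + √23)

(-4*√2737 + 2*√23 + 26*√17 + 66*√7)/475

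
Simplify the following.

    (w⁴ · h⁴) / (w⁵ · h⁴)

Quotient: (w^-1)

1/w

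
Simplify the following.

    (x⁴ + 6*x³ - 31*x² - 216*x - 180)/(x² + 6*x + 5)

Factor: x⁴ + 6*x³ - 31*x² - 216*x - 180 = (x + 1)·(x + 5)·(x + 6)·(x - 6);  x² + 6*x + 5 = (x + 5)·(x + 1)
Cancel the common factors (x + 5), (x + 1).

x² - 36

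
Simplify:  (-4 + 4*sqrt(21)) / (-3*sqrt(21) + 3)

Multiply numerator and denominator by 3 + 3*sqrt(21).
Denominator becomes -180; numerator becomes 240.

-4/3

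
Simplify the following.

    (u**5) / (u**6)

1/u

Quotient: (u**-1)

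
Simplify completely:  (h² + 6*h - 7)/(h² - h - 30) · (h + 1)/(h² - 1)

Factor: h² + 6*h - 7 = (h - 1)·(h + 7);  h² - h - 30 = (h + 5)·(h - 6);  h² - 1 = (h - 1)·(h + 1)
Cancel the common factors (h + 1), (h - 1).

(h + 7)/(h² - h - 30)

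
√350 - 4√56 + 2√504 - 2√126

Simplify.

3*√14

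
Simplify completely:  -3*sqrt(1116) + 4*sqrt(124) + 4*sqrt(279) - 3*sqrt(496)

-10*sqrt(31)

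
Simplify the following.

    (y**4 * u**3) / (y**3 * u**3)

Quotient: y**1

y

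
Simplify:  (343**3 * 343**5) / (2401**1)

343**3 = 7**9; 343**5 = 7**15; 2401**1 = 7**4
Combine exponents: 7**20

7**20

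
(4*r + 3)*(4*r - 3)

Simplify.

16*r^2 - 9

(4*r)^2 - (3)^2 = 16*r^2 - 9.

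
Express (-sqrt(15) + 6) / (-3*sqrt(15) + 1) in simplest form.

(-17*sqrt(15) + 39)/134

Multiply numerator and denominator by 1 + 3*sqrt(15).
Denominator becomes -134; numerator becomes -39 + 17*sqrt(15).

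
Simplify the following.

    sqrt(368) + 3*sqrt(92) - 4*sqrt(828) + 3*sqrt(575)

sqrt(23)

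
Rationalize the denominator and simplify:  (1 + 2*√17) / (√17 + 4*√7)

(-34 - √17 + 4*√7 + 8*√119)/95

Multiply numerator and denominator by -4*√7 + √17.
Denominator becomes -95; numerator becomes -8*√119 - 4*√7 + √17 + 34.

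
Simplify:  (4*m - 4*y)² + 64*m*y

16*(m + y)²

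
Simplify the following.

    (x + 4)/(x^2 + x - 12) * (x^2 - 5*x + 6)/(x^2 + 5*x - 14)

Factor: x^2 + x - 12 = (x - 3)*(x + 4);  x^2 - 5*x + 6 = (x - 2)*(x - 3);  x^2 + 5*x - 14 = (x - 2)*(x + 7)
Cancel the common factors (x - 3), (x - 2), (x + 4).

1/(x + 7)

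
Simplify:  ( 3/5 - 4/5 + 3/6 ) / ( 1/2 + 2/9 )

Numerator: 3/5 - 4/5 + 3/6 = 3/10
Denominator: 1/2 + 2/9 = 13/18
Divide: (3/10) · (18/13) = 27/65

27/65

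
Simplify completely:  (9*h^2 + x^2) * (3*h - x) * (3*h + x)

((3*h)+x)((3*h)-x) = 9*h^2 - x^2; continue pairing.

81*h^4 - x^4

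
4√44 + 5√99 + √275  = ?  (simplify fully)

4√44 = 8*√11; 5√99 = 15*√11; √275 = 5*√11
Combine: (8 + 15 + 5)·√11 = 28*√11

28*√11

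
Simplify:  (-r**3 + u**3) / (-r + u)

u**3 - r**3 = (-r + u)(r**2 + r*u + u**2).

r**2 + r*u + u**2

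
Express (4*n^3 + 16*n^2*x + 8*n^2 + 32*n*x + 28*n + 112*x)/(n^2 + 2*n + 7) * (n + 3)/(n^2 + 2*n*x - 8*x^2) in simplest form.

Factor: 4*n^3 + 16*n^2*x + 8*n^2 + 32*n*x + 28*n + 112*x = 4*(n + 4*x)*(n^2 + 2*n + 7);  n^2 + 2*n*x - 8*x^2 = (n - 2*x)*(n + 4*x)
Cancel the common factors (n^2 + 2*n + 7), (n + 4*x).

(-4*n - 12)/(-n + 2*x)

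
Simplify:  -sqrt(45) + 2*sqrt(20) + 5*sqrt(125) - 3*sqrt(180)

8*sqrt(5)

sqrt(45) = 3*sqrt(5); 2*sqrt(20) = 4*sqrt(5); 5*sqrt(125) = 25*sqrt(5); 3*sqrt(180) = 18*sqrt(5)
Combine: (-3 + 4 + 25 - 18)·sqrt(5) = 8*sqrt(5)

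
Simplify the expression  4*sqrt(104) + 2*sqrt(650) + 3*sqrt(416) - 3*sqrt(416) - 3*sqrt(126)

-9*sqrt(14) + 18*sqrt(26)

4*sqrt(104) = 8*sqrt(26); 2*sqrt(650) = 10*sqrt(26); 3*sqrt(416) = 12*sqrt(26); 3*sqrt(416) = 12*sqrt(26); 3*sqrt(126) = 9*sqrt(14)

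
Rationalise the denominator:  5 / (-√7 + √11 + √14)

(-45*√7 + 10*√14 + 25*√11 + 35*√22)/146

Group as (√11 + √14) - √7; multiply by (√11 + √14) + √7, then rationalise the remaining surd.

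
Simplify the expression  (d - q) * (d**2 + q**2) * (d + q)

d**4 - q**4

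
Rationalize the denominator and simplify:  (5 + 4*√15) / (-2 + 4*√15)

Multiply numerator and denominator by -4*√15 - 2.
Denominator becomes -236; numerator becomes -250 - 28*√15.

(14*√15 + 125)/118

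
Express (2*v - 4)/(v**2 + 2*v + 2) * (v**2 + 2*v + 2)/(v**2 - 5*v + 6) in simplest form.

2/(v - 3)

Factor: 2*v - 4 = 2*(v - 2);  v**2 - 5*v + 6 = (v - 3)*(v - 2)
Cancel the common factors (v**2 + 2*v + 2), (v - 2).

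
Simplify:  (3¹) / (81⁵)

3^(-19)

3¹ = 3^1; 81⁵ = 3^20
Combine exponents: 3^(-19)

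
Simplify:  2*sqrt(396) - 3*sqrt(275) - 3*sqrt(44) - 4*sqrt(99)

-21*sqrt(11)

2*sqrt(396) = 12*sqrt(11); 3*sqrt(275) = 15*sqrt(11); 3*sqrt(44) = 6*sqrt(11); 4*sqrt(99) = 12*sqrt(11)
Combine: (12 - 15 - 6 - 12)·sqrt(11) = -21*sqrt(11)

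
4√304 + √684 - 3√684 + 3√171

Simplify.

13*√19

4√304 = 16*√19; √684 = 6*√19; 3√684 = 18*√19; 3√171 = 9*√19
Combine: (16 + 6 - 18 + 9)·√19 = 13*√19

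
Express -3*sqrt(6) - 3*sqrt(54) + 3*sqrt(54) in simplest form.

3*sqrt(6) = 3*sqrt(6); 3*sqrt(54) = 9*sqrt(6); 3*sqrt(54) = 9*sqrt(6)
Combine: (-3 - 9 + 9)·sqrt(6) = -3*sqrt(6)

-3*sqrt(6)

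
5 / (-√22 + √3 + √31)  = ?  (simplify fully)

Group as (√3 + √31) - √22; multiply by (√3 + √31) + √22, then rationalise the remaining surd.

(-30*√22 - 15*√31 + 125*√3 + 5*√2046)/114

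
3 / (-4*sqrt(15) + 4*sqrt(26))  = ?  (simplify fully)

(3*sqrt(15) + 3*sqrt(26))/44

Multiply numerator and denominator by 4*sqrt(15) + 4*sqrt(26).
Denominator becomes 176; numerator becomes 12*sqrt(15) + 12*sqrt(26).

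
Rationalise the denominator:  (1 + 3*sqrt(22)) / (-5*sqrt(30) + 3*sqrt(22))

Multiply numerator and denominator by 3*sqrt(22) + 5*sqrt(30).
Denominator becomes -552; numerator becomes 3*sqrt(22) + 5*sqrt(30) + 198 + 30*sqrt(165).

(-30*sqrt(165) - 198 - 5*sqrt(30) - 3*sqrt(22))/552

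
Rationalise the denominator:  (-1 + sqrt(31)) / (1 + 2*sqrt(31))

(-sqrt(31) + 21)/41

Multiply numerator and denominator by -2*sqrt(31) + 1.
Denominator becomes -123; numerator becomes -63 + 3*sqrt(31).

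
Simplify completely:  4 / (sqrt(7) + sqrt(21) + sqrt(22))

Group as (sqrt(7) + sqrt(21)) + sqrt(22); multiply by (sqrt(7) + sqrt(21)) - sqrt(22), then rationalise the remaining surd.

(-7*sqrt(66) + 3*sqrt(22) + 4*sqrt(21) + 18*sqrt(7))/69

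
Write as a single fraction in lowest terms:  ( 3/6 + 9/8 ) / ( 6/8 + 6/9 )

39/34

Numerator: 3/6 + 9/8 = 13/8
Denominator: 6/8 + 6/9 = 17/12
Divide: (13/8) · (12/17) = 39/34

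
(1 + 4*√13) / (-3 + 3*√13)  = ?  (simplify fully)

(5*√13 + 53)/36

Multiply numerator and denominator by -3*√13 - 3.
Denominator becomes -108; numerator becomes -159 - 15*√13.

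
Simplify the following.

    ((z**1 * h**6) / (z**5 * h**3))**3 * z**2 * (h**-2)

h**7/z**10

Inside the bracket: (z**-4) * h**3
Raise to the power 3: (z**-12) * h**9
Multiply by z**2 * (h**-2): add exponents.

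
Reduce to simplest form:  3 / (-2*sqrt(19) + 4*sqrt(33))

Multiply numerator and denominator by 2*sqrt(19) + 4*sqrt(33).
Denominator becomes 452; numerator becomes 6*sqrt(19) + 12*sqrt(33).

(3*sqrt(19) + 6*sqrt(33))/226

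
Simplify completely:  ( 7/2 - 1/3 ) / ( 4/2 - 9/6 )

Numerator: 7/2 - 1/3 = 19/6
Denominator: 4/2 - 9/6 = 1/2
Divide: (19/6) · (2) = 19/3

19/3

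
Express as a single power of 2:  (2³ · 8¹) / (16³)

2^(-6)

2³ = 2^3; 8¹ = 2^3; 16³ = 2^12
Combine exponents: 2^(-6)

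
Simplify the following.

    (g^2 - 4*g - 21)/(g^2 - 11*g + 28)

Factor: g^2 - 4*g - 21 = (g + 3)*(g - 7);  g^2 - 11*g + 28 = (g - 4)*(g - 7)
Cancel the common factor (g - 7).

(g + 3)/(g - 4)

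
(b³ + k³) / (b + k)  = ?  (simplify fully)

Factor as (a+b)(a^2-ab+b^2) with a=b, b=k.

b² - b*k + k²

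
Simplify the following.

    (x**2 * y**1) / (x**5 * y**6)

Quotient: (x**-3) * (y**-5)

1/(x**3*y**5)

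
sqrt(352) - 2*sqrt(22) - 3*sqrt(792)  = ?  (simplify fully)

-16*sqrt(22)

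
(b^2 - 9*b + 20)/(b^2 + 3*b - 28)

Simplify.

(b - 5)/(b + 7)

Factor: b^2 - 9*b + 20 = (b - 4)*(b - 5);  b^2 + 3*b - 28 = (b - 4)*(b + 7)
Cancel the common factor (b - 4).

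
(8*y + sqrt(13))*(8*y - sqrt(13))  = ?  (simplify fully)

(8*y)**2 - (sqrt(13))**2 = 64*y**2 - 13.

64*y**2 - 13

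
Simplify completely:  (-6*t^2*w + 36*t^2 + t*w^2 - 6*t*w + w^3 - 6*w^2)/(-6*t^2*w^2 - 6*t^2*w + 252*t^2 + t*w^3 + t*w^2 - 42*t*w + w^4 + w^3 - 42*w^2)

Factor: -6*t^2*w + 36*t^2 + t*w^2 - 6*t*w + w^3 - 6*w^2 = (-2*t + w)*(3*t + w)*(w - 6);  -6*t^2*w^2 - 6*t^2*w + 252*t^2 + t*w^3 + t*w^2 - 42*t*w + w^4 + w^3 - 42*w^2 = (w + 7)*(3*t + w)*(w - 6)*(-2*t + w)
Cancel the common factors (-2*t + w), (3*t + w), (w - 6).

1/(w + 7)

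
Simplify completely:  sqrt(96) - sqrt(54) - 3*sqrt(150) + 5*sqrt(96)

sqrt(96) = 4*sqrt(6); sqrt(54) = 3*sqrt(6); 3*sqrt(150) = 15*sqrt(6); 5*sqrt(96) = 20*sqrt(6)
Combine: (4 - 3 - 15 + 20)·sqrt(6) = 6*sqrt(6)

6*sqrt(6)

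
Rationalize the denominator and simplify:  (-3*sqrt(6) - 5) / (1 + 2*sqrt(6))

Multiply numerator and denominator by -2*sqrt(6) + 1.
Denominator becomes -23; numerator becomes 7*sqrt(6) + 31.

(-31 - 7*sqrt(6))/23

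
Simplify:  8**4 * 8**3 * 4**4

8**4 = 2**12; 8**3 = 2**9; 4**4 = 2**8
Combine exponents: 2**29

2**29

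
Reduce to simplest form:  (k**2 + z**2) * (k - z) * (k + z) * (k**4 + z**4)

k**8 - z**8

Telescope via difference of squares: (k+z)(k-z) = k**2 - z**2, then repeat with the next factor.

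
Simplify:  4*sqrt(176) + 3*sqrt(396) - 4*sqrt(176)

18*sqrt(11)

4*sqrt(176) = 16*sqrt(11); 3*sqrt(396) = 18*sqrt(11); 4*sqrt(176) = 16*sqrt(11)
Combine: (16 + 18 - 16)·sqrt(11) = 18*sqrt(11)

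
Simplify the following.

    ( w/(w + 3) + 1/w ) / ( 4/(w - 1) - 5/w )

(-w³ - 2*w + 3)/(w² - 2*w - 15)

Numerator: w/(w + 3) + 1/w = (w² + w + 3)/(w² + 3*w)
Denominator: 4/(w - 1) - 5/w = (-w + 5)/(w² - w)
Divide: ((w² + w + 3)/(w² + 3*w)) · ((w² - w)/(-w + 5)) = (-w³ - 2*w + 3)/(w² - 2*w - 15)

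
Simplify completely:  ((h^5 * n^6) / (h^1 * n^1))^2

h^8*n^10

Inside the bracket: h^4 * n^5
Raise to the power 2: h^8 * n^10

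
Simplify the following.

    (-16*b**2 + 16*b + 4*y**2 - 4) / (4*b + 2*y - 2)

-16*b**2 + 16*b + 4*y**2 - 4 factors as 4*(-2*b + y + 1)*(2*b + y - 1).

-4*b + 2*y + 2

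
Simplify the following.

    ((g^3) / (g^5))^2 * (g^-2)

g^(-6)

Inside the bracket: (g^-2)
Raise to the power 2: (g^-4)
Multiply by (g^-2): add exponents.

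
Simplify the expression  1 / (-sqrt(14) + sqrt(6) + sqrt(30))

(-11*sqrt(14) - 5*sqrt(30) + 19*sqrt(6) + 6*sqrt(70))/118

Group as (sqrt(6) + sqrt(30)) - sqrt(14); multiply by (sqrt(6) + sqrt(30)) + sqrt(14), then rationalise the remaining surd.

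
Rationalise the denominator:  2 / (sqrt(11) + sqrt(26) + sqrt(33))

Group as (sqrt(26) + sqrt(33)) + sqrt(11); multiply by (sqrt(26) + sqrt(33)) - sqrt(11), then rationalise the remaining surd.

(-11*sqrt(78) + 2*sqrt(33) + 9*sqrt(26) + 24*sqrt(11))/282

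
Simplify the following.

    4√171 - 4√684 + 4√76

4√171 = 12*√19; 4√684 = 24*√19; 4√76 = 8*√19
Combine: (12 - 24 + 8)·√19 = -4*√19

-4*√19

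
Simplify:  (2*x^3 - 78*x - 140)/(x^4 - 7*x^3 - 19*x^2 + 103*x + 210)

Factor: 2*x^3 - 78*x - 140 = 2*(x + 5)*(x - 7)*(x + 2);  x^4 - 7*x^3 - 19*x^2 + 103*x + 210 = (x - 5)*(x + 3)*(x - 7)*(x + 2)
Cancel the common factors (x + 2), (x - 7).

(2*x + 10)/(x^2 - 2*x - 15)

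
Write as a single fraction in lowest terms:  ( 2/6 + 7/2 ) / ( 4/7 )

161/24

Numerator: 2/6 + 7/2 = 23/6
Denominator: 4/7 = 4/7
Divide: (23/6) · (7/4) = 161/24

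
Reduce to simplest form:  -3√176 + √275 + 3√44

-√11

3√176 = 12*√11; √275 = 5*√11; 3√44 = 6*√11
Combine: (-12 + 5 + 6)·√11 = -√11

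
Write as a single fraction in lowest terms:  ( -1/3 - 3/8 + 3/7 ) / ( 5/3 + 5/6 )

Numerator: -1/3 - 3/8 + 3/7 = -47/168
Denominator: 5/3 + 5/6 = 5/2
Divide: (-47/168) · (2/5) = -47/420

-47/420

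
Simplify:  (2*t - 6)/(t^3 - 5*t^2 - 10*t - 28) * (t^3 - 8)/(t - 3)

(2*t - 4)/(t - 7)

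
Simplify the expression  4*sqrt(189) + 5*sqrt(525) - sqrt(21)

36*sqrt(21)

4*sqrt(189) = 12*sqrt(21); 5*sqrt(525) = 25*sqrt(21); sqrt(21) = sqrt(21)
Combine: (12 + 25 - 1)·sqrt(21) = 36*sqrt(21)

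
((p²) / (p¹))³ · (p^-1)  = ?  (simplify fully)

p²

Inside the bracket: p¹
Raise to the power 3: p³
Multiply by (p^-1): add exponents.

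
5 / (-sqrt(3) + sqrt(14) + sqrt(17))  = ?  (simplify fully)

(-70*sqrt(3) + 15*sqrt(14) + 5*sqrt(714))/84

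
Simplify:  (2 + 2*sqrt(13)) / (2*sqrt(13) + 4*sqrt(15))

Multiply numerator and denominator by -4*sqrt(15) + 2*sqrt(13).
Denominator becomes -188; numerator becomes -8*sqrt(195) - 8*sqrt(15) + 4*sqrt(13) + 52.

(-13 - sqrt(13) + 2*sqrt(15) + 2*sqrt(195))/47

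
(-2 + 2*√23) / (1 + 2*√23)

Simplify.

(-6*√23 + 94)/91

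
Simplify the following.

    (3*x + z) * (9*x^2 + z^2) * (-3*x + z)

-81*x^4 + z^4

Pair the conjugate factors: (z+(3*x))(z-(3*x)) = -9*x^2 + z^2, then repeat with the next factor.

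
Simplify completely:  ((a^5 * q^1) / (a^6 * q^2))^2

1/(a^2*q^2)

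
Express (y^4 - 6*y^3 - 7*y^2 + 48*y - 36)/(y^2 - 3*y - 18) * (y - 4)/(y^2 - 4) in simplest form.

Factor: y^4 - 6*y^3 - 7*y^2 + 48*y - 36 = (y + 3)*(y - 2)*(y - 1)*(y - 6);  y^2 - 3*y - 18 = (y + 3)*(y - 6);  y^2 - 4 = (y + 2)*(y - 2)
Cancel the common factors (y - 6), (y + 3), (y - 2).

(y^2 - 5*y + 4)/(y + 2)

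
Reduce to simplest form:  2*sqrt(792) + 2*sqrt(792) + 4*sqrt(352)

2*sqrt(792) = 12*sqrt(22); 2*sqrt(792) = 12*sqrt(22); 4*sqrt(352) = 16*sqrt(22)
Combine: (12 + 12 + 16)·sqrt(22) = 40*sqrt(22)

40*sqrt(22)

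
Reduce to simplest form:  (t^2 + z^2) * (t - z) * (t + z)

Pair the conjugate factors: (t+z)(t-z) = t^2 - z^2, then repeat with the next factor.

t^4 - z^4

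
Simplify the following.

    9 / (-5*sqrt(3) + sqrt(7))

(-45*sqrt(3) - 9*sqrt(7))/68

Multiply numerator and denominator by sqrt(7) + 5*sqrt(3).
Denominator becomes -68; numerator becomes 9*sqrt(7) + 45*sqrt(3).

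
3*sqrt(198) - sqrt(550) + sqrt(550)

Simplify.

9*sqrt(22)

3*sqrt(198) = 9*sqrt(22); sqrt(550) = 5*sqrt(22); sqrt(550) = 5*sqrt(22)
Combine: (9 - 5 + 5)·sqrt(22) = 9*sqrt(22)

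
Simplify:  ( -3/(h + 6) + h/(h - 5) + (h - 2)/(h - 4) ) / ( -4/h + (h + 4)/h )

(2*h^3 - 2*h^2 - 29*h)/(h^3 - 3*h^2 - 34*h + 120)

Numerator: -3/(h + 6) + h/(h - 5) + (h - 2)/(h - 4) = (2*h^3 - 2*h^2 - 29*h)/(h^3 - 3*h^2 - 34*h + 120)
Denominator: -4/h + (h + 4)/h = 1
Divide: ((2*h^3 - 2*h^2 - 29*h)/(h^3 - 3*h^2 - 34*h + 120)) · (1) = (2*h^3 - 2*h^2 - 29*h)/(h^3 - 3*h^2 - 34*h + 120)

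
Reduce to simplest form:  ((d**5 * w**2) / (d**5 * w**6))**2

w**(-8)

Inside the bracket: (w**-4)
Raise to the power 2: (w**-8)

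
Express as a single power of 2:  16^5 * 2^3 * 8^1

16^5 = 2^20; 2^3 = 2^3; 8^1 = 2^3
Combine exponents: 2^26

2^26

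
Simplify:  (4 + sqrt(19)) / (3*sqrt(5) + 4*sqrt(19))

(-3*sqrt(95) - 12*sqrt(5) + 16*sqrt(19) + 76)/259

Multiply numerator and denominator by -3*sqrt(5) + 4*sqrt(19).
Denominator becomes 259; numerator becomes -3*sqrt(95) - 12*sqrt(5) + 16*sqrt(19) + 76.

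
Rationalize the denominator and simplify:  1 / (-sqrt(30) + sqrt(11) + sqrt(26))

Group as (sqrt(11) + sqrt(26)) - sqrt(30); multiply by (sqrt(11) + sqrt(26)) + sqrt(30), then rationalise the remaining surd.

(-7*sqrt(30) + 15*sqrt(26) + 45*sqrt(11) + 4*sqrt(2145))/1095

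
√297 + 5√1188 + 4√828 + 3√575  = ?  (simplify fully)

39*√23 + 33*√33

√297 = 3*√33; 5√1188 = 30*√33; 4√828 = 24*√23; 3√575 = 15*√23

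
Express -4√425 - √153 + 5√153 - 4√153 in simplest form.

4√425 = 20*√17; √153 = 3*√17; 5√153 = 15*√17; 4√153 = 12*√17
Combine: (-20 - 3 + 15 - 12)·√17 = -20*√17

-20*√17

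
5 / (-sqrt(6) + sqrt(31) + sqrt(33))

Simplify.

(-145*sqrt(6) + 10*sqrt(33) + 20*sqrt(31) + 15*sqrt(682))/364

Group as (sqrt(31) + sqrt(33)) - sqrt(6); multiply by (sqrt(31) + sqrt(33)) + sqrt(6), then rationalise the remaining surd.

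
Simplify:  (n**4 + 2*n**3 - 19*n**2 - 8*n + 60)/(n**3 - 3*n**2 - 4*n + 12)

Factor: n**4 + 2*n**3 - 19*n**2 - 8*n + 60 = (n + 5)*(n + 2)*(n - 3)*(n - 2);  n**3 - 3*n**2 - 4*n + 12 = (n - 3)*(n - 2)*(n + 2)
Cancel the common factors (n - 2), (n - 3), (n + 2).

n + 5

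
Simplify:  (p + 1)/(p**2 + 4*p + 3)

1/(p + 3)

Factor: p**2 + 4*p + 3 = (p + 3)*(p + 1)
Cancel the common factor (p + 1).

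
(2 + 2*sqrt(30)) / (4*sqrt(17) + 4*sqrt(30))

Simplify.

(-sqrt(510) - sqrt(17) + sqrt(30) + 30)/26

Multiply numerator and denominator by -4*sqrt(17) + 4*sqrt(30).
Denominator becomes 208; numerator becomes -8*sqrt(510) - 8*sqrt(17) + 8*sqrt(30) + 240.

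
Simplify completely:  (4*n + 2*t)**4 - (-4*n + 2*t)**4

256*n*t*(4*n**2 + t**2)

Only the odd-power cross terms survive.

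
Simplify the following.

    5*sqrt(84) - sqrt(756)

4*sqrt(21)

5*sqrt(84) = 10*sqrt(21); sqrt(756) = 6*sqrt(21)
Combine: (10 - 6)·sqrt(21) = 4*sqrt(21)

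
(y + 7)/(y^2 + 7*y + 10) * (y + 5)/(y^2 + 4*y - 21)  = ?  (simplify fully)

1/(y^2 - y - 6)

Factor: y^2 + 7*y + 10 = (y + 5)*(y + 2);  y^2 + 4*y - 21 = (y + 7)*(y - 3)
Cancel the common factors (y + 5), (y + 7).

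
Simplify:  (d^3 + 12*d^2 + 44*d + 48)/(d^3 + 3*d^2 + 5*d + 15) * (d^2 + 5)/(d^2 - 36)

Factor: d^3 + 12*d^2 + 44*d + 48 = (d + 2)*(d + 6)*(d + 4);  d^3 + 3*d^2 + 5*d + 15 = (d + 3)*(d^2 + 5);  d^2 - 36 = (d - 6)*(d + 6)
Cancel the common factors (d^2 + 5), (d + 6).

(d^2 + 6*d + 8)/(d^2 - 3*d - 18)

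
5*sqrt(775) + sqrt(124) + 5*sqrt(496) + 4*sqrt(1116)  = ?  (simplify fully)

71*sqrt(31)

5*sqrt(775) = 25*sqrt(31); sqrt(124) = 2*sqrt(31); 5*sqrt(496) = 20*sqrt(31); 4*sqrt(1116) = 24*sqrt(31)
Combine: (25 + 2 + 20 + 24)·sqrt(31) = 71*sqrt(31)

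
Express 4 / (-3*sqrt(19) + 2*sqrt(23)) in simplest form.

Multiply numerator and denominator by 2*sqrt(23) + 3*sqrt(19).
Denominator becomes -79; numerator becomes 8*sqrt(23) + 12*sqrt(19).

(-12*sqrt(19) - 8*sqrt(23))/79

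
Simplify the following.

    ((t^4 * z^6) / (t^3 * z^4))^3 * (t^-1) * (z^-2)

t^2*z^4

Inside the bracket: t^1 * z^2
Raise to the power 3: t^3 * z^6
Multiply by (t^-1) * (z^-2): add exponents.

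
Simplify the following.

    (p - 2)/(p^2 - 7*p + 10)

1/(p - 5)

Factor: p^2 - 7*p + 10 = (p - 2)*(p - 5)
Cancel the common factor (p - 2).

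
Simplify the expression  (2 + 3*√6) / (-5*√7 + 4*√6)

(-15*√42 - 72 - 10*√7 - 8*√6)/79

Multiply numerator and denominator by 4*√6 + 5*√7.
Denominator becomes -79; numerator becomes 8*√6 + 10*√7 + 72 + 15*√42.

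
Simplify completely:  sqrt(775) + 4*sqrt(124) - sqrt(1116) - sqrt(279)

4*sqrt(31)

sqrt(775) = 5*sqrt(31); 4*sqrt(124) = 8*sqrt(31); sqrt(1116) = 6*sqrt(31); sqrt(279) = 3*sqrt(31)
Combine: (5 + 8 - 6 - 3)·sqrt(31) = 4*sqrt(31)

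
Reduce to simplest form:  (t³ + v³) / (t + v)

Apply the sum-of-cubes factorisation and cancel (t + v).

t² - t*v + v²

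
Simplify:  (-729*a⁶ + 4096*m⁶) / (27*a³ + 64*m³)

Difference of sixth powers: factor out (27*a³ + 64*m³).

-27*a³ + 64*m³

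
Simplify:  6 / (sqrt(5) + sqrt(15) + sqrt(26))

Group as (sqrt(5) + sqrt(26)) + sqrt(15); multiply by (sqrt(5) + sqrt(26)) - sqrt(15), then rationalise the remaining surd.

(-5*sqrt(78) - 3*sqrt(26) + 8*sqrt(15) + 18*sqrt(5))/22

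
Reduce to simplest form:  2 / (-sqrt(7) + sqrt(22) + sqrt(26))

(-82*sqrt(7) + 6*sqrt(26) + 22*sqrt(22) + 8*sqrt(1001))/607

Group as (sqrt(22) + sqrt(26)) - sqrt(7); multiply by (sqrt(22) + sqrt(26)) + sqrt(7), then rationalise the remaining surd.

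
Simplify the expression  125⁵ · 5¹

125⁵ = 5^15; 5¹ = 5^1
Combine exponents: 5^16

5^16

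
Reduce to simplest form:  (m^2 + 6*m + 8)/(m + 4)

Factor: m^2 + 6*m + 8 = (m + 2)*(m + 4)
Cancel the common factor (m + 4).

m + 2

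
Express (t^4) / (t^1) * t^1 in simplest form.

t^4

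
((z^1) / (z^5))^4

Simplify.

z^(-16)

Inside the bracket: (z^-4)
Raise to the power 4: (z^-16)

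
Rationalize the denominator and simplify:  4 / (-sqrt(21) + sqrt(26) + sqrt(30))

Group as (sqrt(26) + sqrt(30)) - sqrt(21); multiply by (sqrt(26) + sqrt(30)) + sqrt(21), then rationalise the remaining surd.

(-140*sqrt(21) + 68*sqrt(30) + 100*sqrt(26) + 48*sqrt(455))/1895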